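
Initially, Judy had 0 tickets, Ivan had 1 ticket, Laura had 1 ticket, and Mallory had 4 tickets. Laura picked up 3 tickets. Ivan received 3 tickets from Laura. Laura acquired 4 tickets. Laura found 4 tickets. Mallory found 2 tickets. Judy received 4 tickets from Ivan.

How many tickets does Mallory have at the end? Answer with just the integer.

Tracking counts step by step:
Start: Judy=0, Ivan=1, Laura=1, Mallory=4
Event 1 (Laura +3): Laura: 1 -> 4. State: Judy=0, Ivan=1, Laura=4, Mallory=4
Event 2 (Laura -> Ivan, 3): Laura: 4 -> 1, Ivan: 1 -> 4. State: Judy=0, Ivan=4, Laura=1, Mallory=4
Event 3 (Laura +4): Laura: 1 -> 5. State: Judy=0, Ivan=4, Laura=5, Mallory=4
Event 4 (Laura +4): Laura: 5 -> 9. State: Judy=0, Ivan=4, Laura=9, Mallory=4
Event 5 (Mallory +2): Mallory: 4 -> 6. State: Judy=0, Ivan=4, Laura=9, Mallory=6
Event 6 (Ivan -> Judy, 4): Ivan: 4 -> 0, Judy: 0 -> 4. State: Judy=4, Ivan=0, Laura=9, Mallory=6

Mallory's final count: 6

Answer: 6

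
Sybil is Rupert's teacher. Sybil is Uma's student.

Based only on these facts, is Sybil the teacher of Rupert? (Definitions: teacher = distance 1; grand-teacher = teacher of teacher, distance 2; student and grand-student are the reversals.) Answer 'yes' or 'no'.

Reconstructing the teacher chain from the given facts:
  Uma -> Sybil -> Rupert
(each arrow means 'teacher of the next')
Positions in the chain (0 = top):
  position of Uma: 0
  position of Sybil: 1
  position of Rupert: 2

Sybil is at position 1, Rupert is at position 2; signed distance (j - i) = 1.
'teacher' requires j - i = 1. Actual distance is 1, so the relation HOLDS.

Answer: yes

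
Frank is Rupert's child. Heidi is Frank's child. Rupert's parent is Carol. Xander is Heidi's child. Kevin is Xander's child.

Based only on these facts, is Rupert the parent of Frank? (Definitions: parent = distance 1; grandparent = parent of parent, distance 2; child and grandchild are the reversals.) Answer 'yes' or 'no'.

Reconstructing the parent chain from the given facts:
  Carol -> Rupert -> Frank -> Heidi -> Xander -> Kevin
(each arrow means 'parent of the next')
Positions in the chain (0 = top):
  position of Carol: 0
  position of Rupert: 1
  position of Frank: 2
  position of Heidi: 3
  position of Xander: 4
  position of Kevin: 5

Rupert is at position 1, Frank is at position 2; signed distance (j - i) = 1.
'parent' requires j - i = 1. Actual distance is 1, so the relation HOLDS.

Answer: yes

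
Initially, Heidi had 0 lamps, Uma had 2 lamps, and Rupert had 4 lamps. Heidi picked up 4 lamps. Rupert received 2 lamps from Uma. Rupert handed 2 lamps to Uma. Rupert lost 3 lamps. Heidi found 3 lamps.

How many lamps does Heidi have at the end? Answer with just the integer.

Answer: 7

Derivation:
Tracking counts step by step:
Start: Heidi=0, Uma=2, Rupert=4
Event 1 (Heidi +4): Heidi: 0 -> 4. State: Heidi=4, Uma=2, Rupert=4
Event 2 (Uma -> Rupert, 2): Uma: 2 -> 0, Rupert: 4 -> 6. State: Heidi=4, Uma=0, Rupert=6
Event 3 (Rupert -> Uma, 2): Rupert: 6 -> 4, Uma: 0 -> 2. State: Heidi=4, Uma=2, Rupert=4
Event 4 (Rupert -3): Rupert: 4 -> 1. State: Heidi=4, Uma=2, Rupert=1
Event 5 (Heidi +3): Heidi: 4 -> 7. State: Heidi=7, Uma=2, Rupert=1

Heidi's final count: 7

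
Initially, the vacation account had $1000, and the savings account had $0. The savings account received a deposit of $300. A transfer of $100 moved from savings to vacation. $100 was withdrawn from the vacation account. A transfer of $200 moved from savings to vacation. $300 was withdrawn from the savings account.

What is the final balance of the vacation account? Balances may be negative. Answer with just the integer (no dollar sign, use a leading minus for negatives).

Tracking account balances step by step:
Start: vacation=1000, savings=0
Event 1 (deposit 300 to savings): savings: 0 + 300 = 300. Balances: vacation=1000, savings=300
Event 2 (transfer 100 savings -> vacation): savings: 300 - 100 = 200, vacation: 1000 + 100 = 1100. Balances: vacation=1100, savings=200
Event 3 (withdraw 100 from vacation): vacation: 1100 - 100 = 1000. Balances: vacation=1000, savings=200
Event 4 (transfer 200 savings -> vacation): savings: 200 - 200 = 0, vacation: 1000 + 200 = 1200. Balances: vacation=1200, savings=0
Event 5 (withdraw 300 from savings): savings: 0 - 300 = -300. Balances: vacation=1200, savings=-300

Final balance of vacation: 1200

Answer: 1200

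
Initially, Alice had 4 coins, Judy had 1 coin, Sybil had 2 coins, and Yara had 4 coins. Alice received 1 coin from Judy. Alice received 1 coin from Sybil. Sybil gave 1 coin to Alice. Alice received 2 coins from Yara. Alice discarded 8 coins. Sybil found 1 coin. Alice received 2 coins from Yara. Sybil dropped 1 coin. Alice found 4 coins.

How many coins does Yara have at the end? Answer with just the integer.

Tracking counts step by step:
Start: Alice=4, Judy=1, Sybil=2, Yara=4
Event 1 (Judy -> Alice, 1): Judy: 1 -> 0, Alice: 4 -> 5. State: Alice=5, Judy=0, Sybil=2, Yara=4
Event 2 (Sybil -> Alice, 1): Sybil: 2 -> 1, Alice: 5 -> 6. State: Alice=6, Judy=0, Sybil=1, Yara=4
Event 3 (Sybil -> Alice, 1): Sybil: 1 -> 0, Alice: 6 -> 7. State: Alice=7, Judy=0, Sybil=0, Yara=4
Event 4 (Yara -> Alice, 2): Yara: 4 -> 2, Alice: 7 -> 9. State: Alice=9, Judy=0, Sybil=0, Yara=2
Event 5 (Alice -8): Alice: 9 -> 1. State: Alice=1, Judy=0, Sybil=0, Yara=2
Event 6 (Sybil +1): Sybil: 0 -> 1. State: Alice=1, Judy=0, Sybil=1, Yara=2
Event 7 (Yara -> Alice, 2): Yara: 2 -> 0, Alice: 1 -> 3. State: Alice=3, Judy=0, Sybil=1, Yara=0
Event 8 (Sybil -1): Sybil: 1 -> 0. State: Alice=3, Judy=0, Sybil=0, Yara=0
Event 9 (Alice +4): Alice: 3 -> 7. State: Alice=7, Judy=0, Sybil=0, Yara=0

Yara's final count: 0

Answer: 0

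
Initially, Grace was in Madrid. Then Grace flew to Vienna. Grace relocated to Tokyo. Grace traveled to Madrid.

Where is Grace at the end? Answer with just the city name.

Tracking Grace's location:
Start: Grace is in Madrid.
After move 1: Madrid -> Vienna. Grace is in Vienna.
After move 2: Vienna -> Tokyo. Grace is in Tokyo.
After move 3: Tokyo -> Madrid. Grace is in Madrid.

Answer: Madrid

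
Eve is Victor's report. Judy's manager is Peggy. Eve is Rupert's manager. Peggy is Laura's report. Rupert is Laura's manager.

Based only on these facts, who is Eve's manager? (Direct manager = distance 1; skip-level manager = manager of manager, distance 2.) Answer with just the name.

Answer: Victor

Derivation:
Reconstructing the manager chain from the given facts:
  Victor -> Eve -> Rupert -> Laura -> Peggy -> Judy
(each arrow means 'manager of the next')
Positions in the chain (0 = top):
  position of Victor: 0
  position of Eve: 1
  position of Rupert: 2
  position of Laura: 3
  position of Peggy: 4
  position of Judy: 5

Eve is at position 1; the manager is 1 step up the chain, i.e. position 0: Victor.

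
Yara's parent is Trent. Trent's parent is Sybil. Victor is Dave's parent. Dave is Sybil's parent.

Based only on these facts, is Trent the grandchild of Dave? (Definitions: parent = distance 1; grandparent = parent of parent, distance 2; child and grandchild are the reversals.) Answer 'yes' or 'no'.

Reconstructing the parent chain from the given facts:
  Victor -> Dave -> Sybil -> Trent -> Yara
(each arrow means 'parent of the next')
Positions in the chain (0 = top):
  position of Victor: 0
  position of Dave: 1
  position of Sybil: 2
  position of Trent: 3
  position of Yara: 4

Trent is at position 3, Dave is at position 1; signed distance (j - i) = -2.
'grandchild' requires j - i = -2. Actual distance is -2, so the relation HOLDS.

Answer: yes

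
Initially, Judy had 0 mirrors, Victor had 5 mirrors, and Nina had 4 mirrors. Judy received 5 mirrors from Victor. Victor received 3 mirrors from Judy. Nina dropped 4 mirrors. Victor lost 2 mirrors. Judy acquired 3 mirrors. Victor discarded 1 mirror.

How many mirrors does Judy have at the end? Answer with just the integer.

Answer: 5

Derivation:
Tracking counts step by step:
Start: Judy=0, Victor=5, Nina=4
Event 1 (Victor -> Judy, 5): Victor: 5 -> 0, Judy: 0 -> 5. State: Judy=5, Victor=0, Nina=4
Event 2 (Judy -> Victor, 3): Judy: 5 -> 2, Victor: 0 -> 3. State: Judy=2, Victor=3, Nina=4
Event 3 (Nina -4): Nina: 4 -> 0. State: Judy=2, Victor=3, Nina=0
Event 4 (Victor -2): Victor: 3 -> 1. State: Judy=2, Victor=1, Nina=0
Event 5 (Judy +3): Judy: 2 -> 5. State: Judy=5, Victor=1, Nina=0
Event 6 (Victor -1): Victor: 1 -> 0. State: Judy=5, Victor=0, Nina=0

Judy's final count: 5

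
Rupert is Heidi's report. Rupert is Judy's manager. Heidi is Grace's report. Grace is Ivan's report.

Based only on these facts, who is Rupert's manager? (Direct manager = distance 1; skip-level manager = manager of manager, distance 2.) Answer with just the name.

Reconstructing the manager chain from the given facts:
  Ivan -> Grace -> Heidi -> Rupert -> Judy
(each arrow means 'manager of the next')
Positions in the chain (0 = top):
  position of Ivan: 0
  position of Grace: 1
  position of Heidi: 2
  position of Rupert: 3
  position of Judy: 4

Rupert is at position 3; the manager is 1 step up the chain, i.e. position 2: Heidi.

Answer: Heidi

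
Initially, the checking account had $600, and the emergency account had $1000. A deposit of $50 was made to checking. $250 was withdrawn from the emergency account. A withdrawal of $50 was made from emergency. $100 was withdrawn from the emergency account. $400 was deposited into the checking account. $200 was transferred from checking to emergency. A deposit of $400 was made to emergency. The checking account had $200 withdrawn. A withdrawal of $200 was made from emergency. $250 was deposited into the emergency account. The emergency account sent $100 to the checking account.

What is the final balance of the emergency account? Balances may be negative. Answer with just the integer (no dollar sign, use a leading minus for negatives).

Answer: 1150

Derivation:
Tracking account balances step by step:
Start: checking=600, emergency=1000
Event 1 (deposit 50 to checking): checking: 600 + 50 = 650. Balances: checking=650, emergency=1000
Event 2 (withdraw 250 from emergency): emergency: 1000 - 250 = 750. Balances: checking=650, emergency=750
Event 3 (withdraw 50 from emergency): emergency: 750 - 50 = 700. Balances: checking=650, emergency=700
Event 4 (withdraw 100 from emergency): emergency: 700 - 100 = 600. Balances: checking=650, emergency=600
Event 5 (deposit 400 to checking): checking: 650 + 400 = 1050. Balances: checking=1050, emergency=600
Event 6 (transfer 200 checking -> emergency): checking: 1050 - 200 = 850, emergency: 600 + 200 = 800. Balances: checking=850, emergency=800
Event 7 (deposit 400 to emergency): emergency: 800 + 400 = 1200. Balances: checking=850, emergency=1200
Event 8 (withdraw 200 from checking): checking: 850 - 200 = 650. Balances: checking=650, emergency=1200
Event 9 (withdraw 200 from emergency): emergency: 1200 - 200 = 1000. Balances: checking=650, emergency=1000
Event 10 (deposit 250 to emergency): emergency: 1000 + 250 = 1250. Balances: checking=650, emergency=1250
Event 11 (transfer 100 emergency -> checking): emergency: 1250 - 100 = 1150, checking: 650 + 100 = 750. Balances: checking=750, emergency=1150

Final balance of emergency: 1150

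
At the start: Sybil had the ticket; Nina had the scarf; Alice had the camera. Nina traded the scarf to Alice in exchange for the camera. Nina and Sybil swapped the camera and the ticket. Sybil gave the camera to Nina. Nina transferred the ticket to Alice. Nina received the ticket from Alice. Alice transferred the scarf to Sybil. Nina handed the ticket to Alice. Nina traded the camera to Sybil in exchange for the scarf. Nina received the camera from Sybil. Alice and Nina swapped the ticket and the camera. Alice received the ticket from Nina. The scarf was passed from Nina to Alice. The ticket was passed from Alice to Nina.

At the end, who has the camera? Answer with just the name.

Tracking all object holders:
Start: ticket:Sybil, scarf:Nina, camera:Alice
Event 1 (swap scarf<->camera: now scarf:Alice, camera:Nina). State: ticket:Sybil, scarf:Alice, camera:Nina
Event 2 (swap camera<->ticket: now camera:Sybil, ticket:Nina). State: ticket:Nina, scarf:Alice, camera:Sybil
Event 3 (give camera: Sybil -> Nina). State: ticket:Nina, scarf:Alice, camera:Nina
Event 4 (give ticket: Nina -> Alice). State: ticket:Alice, scarf:Alice, camera:Nina
Event 5 (give ticket: Alice -> Nina). State: ticket:Nina, scarf:Alice, camera:Nina
Event 6 (give scarf: Alice -> Sybil). State: ticket:Nina, scarf:Sybil, camera:Nina
Event 7 (give ticket: Nina -> Alice). State: ticket:Alice, scarf:Sybil, camera:Nina
Event 8 (swap camera<->scarf: now camera:Sybil, scarf:Nina). State: ticket:Alice, scarf:Nina, camera:Sybil
Event 9 (give camera: Sybil -> Nina). State: ticket:Alice, scarf:Nina, camera:Nina
Event 10 (swap ticket<->camera: now ticket:Nina, camera:Alice). State: ticket:Nina, scarf:Nina, camera:Alice
Event 11 (give ticket: Nina -> Alice). State: ticket:Alice, scarf:Nina, camera:Alice
Event 12 (give scarf: Nina -> Alice). State: ticket:Alice, scarf:Alice, camera:Alice
Event 13 (give ticket: Alice -> Nina). State: ticket:Nina, scarf:Alice, camera:Alice

Final state: ticket:Nina, scarf:Alice, camera:Alice
The camera is held by Alice.

Answer: Alice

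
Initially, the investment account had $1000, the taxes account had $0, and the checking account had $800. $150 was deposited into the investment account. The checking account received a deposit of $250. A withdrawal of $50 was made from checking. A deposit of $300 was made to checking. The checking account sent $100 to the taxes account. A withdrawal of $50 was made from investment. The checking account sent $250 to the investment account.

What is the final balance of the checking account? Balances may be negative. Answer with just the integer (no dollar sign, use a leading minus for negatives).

Answer: 950

Derivation:
Tracking account balances step by step:
Start: investment=1000, taxes=0, checking=800
Event 1 (deposit 150 to investment): investment: 1000 + 150 = 1150. Balances: investment=1150, taxes=0, checking=800
Event 2 (deposit 250 to checking): checking: 800 + 250 = 1050. Balances: investment=1150, taxes=0, checking=1050
Event 3 (withdraw 50 from checking): checking: 1050 - 50 = 1000. Balances: investment=1150, taxes=0, checking=1000
Event 4 (deposit 300 to checking): checking: 1000 + 300 = 1300. Balances: investment=1150, taxes=0, checking=1300
Event 5 (transfer 100 checking -> taxes): checking: 1300 - 100 = 1200, taxes: 0 + 100 = 100. Balances: investment=1150, taxes=100, checking=1200
Event 6 (withdraw 50 from investment): investment: 1150 - 50 = 1100. Balances: investment=1100, taxes=100, checking=1200
Event 7 (transfer 250 checking -> investment): checking: 1200 - 250 = 950, investment: 1100 + 250 = 1350. Balances: investment=1350, taxes=100, checking=950

Final balance of checking: 950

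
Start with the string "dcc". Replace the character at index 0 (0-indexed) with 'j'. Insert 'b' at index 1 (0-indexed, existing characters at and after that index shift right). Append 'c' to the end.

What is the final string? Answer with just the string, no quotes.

Answer: jbccc

Derivation:
Applying each edit step by step:
Start: "dcc"
Op 1 (replace idx 0: 'd' -> 'j'): "dcc" -> "jcc"
Op 2 (insert 'b' at idx 1): "jcc" -> "jbcc"
Op 3 (append 'c'): "jbcc" -> "jbccc"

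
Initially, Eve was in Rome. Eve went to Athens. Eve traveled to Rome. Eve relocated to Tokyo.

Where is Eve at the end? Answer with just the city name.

Tracking Eve's location:
Start: Eve is in Rome.
After move 1: Rome -> Athens. Eve is in Athens.
After move 2: Athens -> Rome. Eve is in Rome.
After move 3: Rome -> Tokyo. Eve is in Tokyo.

Answer: Tokyo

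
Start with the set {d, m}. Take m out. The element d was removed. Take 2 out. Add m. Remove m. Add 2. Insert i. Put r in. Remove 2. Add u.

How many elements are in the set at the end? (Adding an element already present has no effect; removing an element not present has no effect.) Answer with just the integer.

Tracking the set through each operation:
Start: {d, m}
Event 1 (remove m): removed. Set: {d}
Event 2 (remove d): removed. Set: {}
Event 3 (remove 2): not present, no change. Set: {}
Event 4 (add m): added. Set: {m}
Event 5 (remove m): removed. Set: {}
Event 6 (add 2): added. Set: {2}
Event 7 (add i): added. Set: {2, i}
Event 8 (add r): added. Set: {2, i, r}
Event 9 (remove 2): removed. Set: {i, r}
Event 10 (add u): added. Set: {i, r, u}

Final set: {i, r, u} (size 3)

Answer: 3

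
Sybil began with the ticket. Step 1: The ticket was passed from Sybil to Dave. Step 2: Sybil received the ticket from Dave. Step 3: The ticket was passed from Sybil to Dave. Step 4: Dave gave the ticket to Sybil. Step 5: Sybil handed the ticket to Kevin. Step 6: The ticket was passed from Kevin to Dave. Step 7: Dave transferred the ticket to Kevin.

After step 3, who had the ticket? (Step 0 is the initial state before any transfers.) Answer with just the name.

Tracking the ticket holder through step 3:
After step 0 (start): Sybil
After step 1: Dave
After step 2: Sybil
After step 3: Dave

At step 3, the holder is Dave.

Answer: Dave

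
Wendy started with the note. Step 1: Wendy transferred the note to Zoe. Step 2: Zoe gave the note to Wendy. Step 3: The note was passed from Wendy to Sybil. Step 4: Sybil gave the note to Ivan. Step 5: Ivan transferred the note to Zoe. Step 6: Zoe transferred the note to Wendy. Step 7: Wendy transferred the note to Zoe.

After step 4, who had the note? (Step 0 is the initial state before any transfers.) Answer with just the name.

Answer: Ivan

Derivation:
Tracking the note holder through step 4:
After step 0 (start): Wendy
After step 1: Zoe
After step 2: Wendy
After step 3: Sybil
After step 4: Ivan

At step 4, the holder is Ivan.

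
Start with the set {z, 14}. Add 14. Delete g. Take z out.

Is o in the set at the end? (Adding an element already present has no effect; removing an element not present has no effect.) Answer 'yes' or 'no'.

Answer: no

Derivation:
Tracking the set through each operation:
Start: {14, z}
Event 1 (add 14): already present, no change. Set: {14, z}
Event 2 (remove g): not present, no change. Set: {14, z}
Event 3 (remove z): removed. Set: {14}

Final set: {14} (size 1)
o is NOT in the final set.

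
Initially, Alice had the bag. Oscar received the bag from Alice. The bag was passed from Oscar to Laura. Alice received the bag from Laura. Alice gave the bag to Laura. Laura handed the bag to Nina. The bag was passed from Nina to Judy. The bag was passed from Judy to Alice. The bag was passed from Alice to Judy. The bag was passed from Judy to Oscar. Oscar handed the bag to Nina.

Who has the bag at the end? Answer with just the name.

Answer: Nina

Derivation:
Tracking the bag through each event:
Start: Alice has the bag.
After event 1: Oscar has the bag.
After event 2: Laura has the bag.
After event 3: Alice has the bag.
After event 4: Laura has the bag.
After event 5: Nina has the bag.
After event 6: Judy has the bag.
After event 7: Alice has the bag.
After event 8: Judy has the bag.
After event 9: Oscar has the bag.
After event 10: Nina has the bag.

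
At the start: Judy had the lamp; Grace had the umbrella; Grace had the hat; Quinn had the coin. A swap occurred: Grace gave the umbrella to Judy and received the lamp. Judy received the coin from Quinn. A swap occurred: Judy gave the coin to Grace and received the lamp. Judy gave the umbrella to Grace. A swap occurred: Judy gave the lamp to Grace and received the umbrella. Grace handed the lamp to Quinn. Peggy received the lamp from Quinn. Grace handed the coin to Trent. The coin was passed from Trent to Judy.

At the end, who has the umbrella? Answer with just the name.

Tracking all object holders:
Start: lamp:Judy, umbrella:Grace, hat:Grace, coin:Quinn
Event 1 (swap umbrella<->lamp: now umbrella:Judy, lamp:Grace). State: lamp:Grace, umbrella:Judy, hat:Grace, coin:Quinn
Event 2 (give coin: Quinn -> Judy). State: lamp:Grace, umbrella:Judy, hat:Grace, coin:Judy
Event 3 (swap coin<->lamp: now coin:Grace, lamp:Judy). State: lamp:Judy, umbrella:Judy, hat:Grace, coin:Grace
Event 4 (give umbrella: Judy -> Grace). State: lamp:Judy, umbrella:Grace, hat:Grace, coin:Grace
Event 5 (swap lamp<->umbrella: now lamp:Grace, umbrella:Judy). State: lamp:Grace, umbrella:Judy, hat:Grace, coin:Grace
Event 6 (give lamp: Grace -> Quinn). State: lamp:Quinn, umbrella:Judy, hat:Grace, coin:Grace
Event 7 (give lamp: Quinn -> Peggy). State: lamp:Peggy, umbrella:Judy, hat:Grace, coin:Grace
Event 8 (give coin: Grace -> Trent). State: lamp:Peggy, umbrella:Judy, hat:Grace, coin:Trent
Event 9 (give coin: Trent -> Judy). State: lamp:Peggy, umbrella:Judy, hat:Grace, coin:Judy

Final state: lamp:Peggy, umbrella:Judy, hat:Grace, coin:Judy
The umbrella is held by Judy.

Answer: Judy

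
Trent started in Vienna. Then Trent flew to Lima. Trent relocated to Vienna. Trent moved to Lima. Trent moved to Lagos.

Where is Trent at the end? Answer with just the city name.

Answer: Lagos

Derivation:
Tracking Trent's location:
Start: Trent is in Vienna.
After move 1: Vienna -> Lima. Trent is in Lima.
After move 2: Lima -> Vienna. Trent is in Vienna.
After move 3: Vienna -> Lima. Trent is in Lima.
After move 4: Lima -> Lagos. Trent is in Lagos.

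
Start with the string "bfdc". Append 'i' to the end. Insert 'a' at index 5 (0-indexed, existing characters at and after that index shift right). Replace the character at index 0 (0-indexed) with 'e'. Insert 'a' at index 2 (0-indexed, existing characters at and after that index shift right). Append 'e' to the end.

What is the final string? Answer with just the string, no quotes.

Answer: efadciae

Derivation:
Applying each edit step by step:
Start: "bfdc"
Op 1 (append 'i'): "bfdc" -> "bfdci"
Op 2 (insert 'a' at idx 5): "bfdci" -> "bfdcia"
Op 3 (replace idx 0: 'b' -> 'e'): "bfdcia" -> "efdcia"
Op 4 (insert 'a' at idx 2): "efdcia" -> "efadcia"
Op 5 (append 'e'): "efadcia" -> "efadciae"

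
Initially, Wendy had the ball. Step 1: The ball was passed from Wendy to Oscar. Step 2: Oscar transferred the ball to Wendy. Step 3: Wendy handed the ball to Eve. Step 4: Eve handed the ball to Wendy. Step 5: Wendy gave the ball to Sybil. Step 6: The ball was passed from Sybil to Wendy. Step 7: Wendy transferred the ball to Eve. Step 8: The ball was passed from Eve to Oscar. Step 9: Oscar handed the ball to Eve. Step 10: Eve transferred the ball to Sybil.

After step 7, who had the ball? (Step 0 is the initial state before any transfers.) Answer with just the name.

Answer: Eve

Derivation:
Tracking the ball holder through step 7:
After step 0 (start): Wendy
After step 1: Oscar
After step 2: Wendy
After step 3: Eve
After step 4: Wendy
After step 5: Sybil
After step 6: Wendy
After step 7: Eve

At step 7, the holder is Eve.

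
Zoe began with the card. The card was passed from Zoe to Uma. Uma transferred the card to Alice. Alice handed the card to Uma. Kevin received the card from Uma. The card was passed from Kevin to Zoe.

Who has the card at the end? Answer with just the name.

Tracking the card through each event:
Start: Zoe has the card.
After event 1: Uma has the card.
After event 2: Alice has the card.
After event 3: Uma has the card.
After event 4: Kevin has the card.
After event 5: Zoe has the card.

Answer: Zoe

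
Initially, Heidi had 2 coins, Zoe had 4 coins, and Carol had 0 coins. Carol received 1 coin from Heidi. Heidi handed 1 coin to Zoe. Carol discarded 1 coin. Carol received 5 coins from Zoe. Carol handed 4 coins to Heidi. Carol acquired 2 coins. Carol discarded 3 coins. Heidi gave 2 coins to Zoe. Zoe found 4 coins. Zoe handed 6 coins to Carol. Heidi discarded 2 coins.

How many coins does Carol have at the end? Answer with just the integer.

Tracking counts step by step:
Start: Heidi=2, Zoe=4, Carol=0
Event 1 (Heidi -> Carol, 1): Heidi: 2 -> 1, Carol: 0 -> 1. State: Heidi=1, Zoe=4, Carol=1
Event 2 (Heidi -> Zoe, 1): Heidi: 1 -> 0, Zoe: 4 -> 5. State: Heidi=0, Zoe=5, Carol=1
Event 3 (Carol -1): Carol: 1 -> 0. State: Heidi=0, Zoe=5, Carol=0
Event 4 (Zoe -> Carol, 5): Zoe: 5 -> 0, Carol: 0 -> 5. State: Heidi=0, Zoe=0, Carol=5
Event 5 (Carol -> Heidi, 4): Carol: 5 -> 1, Heidi: 0 -> 4. State: Heidi=4, Zoe=0, Carol=1
Event 6 (Carol +2): Carol: 1 -> 3. State: Heidi=4, Zoe=0, Carol=3
Event 7 (Carol -3): Carol: 3 -> 0. State: Heidi=4, Zoe=0, Carol=0
Event 8 (Heidi -> Zoe, 2): Heidi: 4 -> 2, Zoe: 0 -> 2. State: Heidi=2, Zoe=2, Carol=0
Event 9 (Zoe +4): Zoe: 2 -> 6. State: Heidi=2, Zoe=6, Carol=0
Event 10 (Zoe -> Carol, 6): Zoe: 6 -> 0, Carol: 0 -> 6. State: Heidi=2, Zoe=0, Carol=6
Event 11 (Heidi -2): Heidi: 2 -> 0. State: Heidi=0, Zoe=0, Carol=6

Carol's final count: 6

Answer: 6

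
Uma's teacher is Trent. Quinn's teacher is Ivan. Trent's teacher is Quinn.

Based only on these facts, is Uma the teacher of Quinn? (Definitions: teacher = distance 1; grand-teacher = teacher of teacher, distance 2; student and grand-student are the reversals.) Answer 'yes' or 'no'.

Reconstructing the teacher chain from the given facts:
  Ivan -> Quinn -> Trent -> Uma
(each arrow means 'teacher of the next')
Positions in the chain (0 = top):
  position of Ivan: 0
  position of Quinn: 1
  position of Trent: 2
  position of Uma: 3

Uma is at position 3, Quinn is at position 1; signed distance (j - i) = -2.
'teacher' requires j - i = 1. Actual distance is -2, so the relation does NOT hold.

Answer: no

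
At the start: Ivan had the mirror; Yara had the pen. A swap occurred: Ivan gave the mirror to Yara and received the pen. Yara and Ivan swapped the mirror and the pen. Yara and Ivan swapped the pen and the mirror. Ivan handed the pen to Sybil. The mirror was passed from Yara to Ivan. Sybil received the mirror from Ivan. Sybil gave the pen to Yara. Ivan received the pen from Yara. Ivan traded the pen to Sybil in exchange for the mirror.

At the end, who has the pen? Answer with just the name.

Answer: Sybil

Derivation:
Tracking all object holders:
Start: mirror:Ivan, pen:Yara
Event 1 (swap mirror<->pen: now mirror:Yara, pen:Ivan). State: mirror:Yara, pen:Ivan
Event 2 (swap mirror<->pen: now mirror:Ivan, pen:Yara). State: mirror:Ivan, pen:Yara
Event 3 (swap pen<->mirror: now pen:Ivan, mirror:Yara). State: mirror:Yara, pen:Ivan
Event 4 (give pen: Ivan -> Sybil). State: mirror:Yara, pen:Sybil
Event 5 (give mirror: Yara -> Ivan). State: mirror:Ivan, pen:Sybil
Event 6 (give mirror: Ivan -> Sybil). State: mirror:Sybil, pen:Sybil
Event 7 (give pen: Sybil -> Yara). State: mirror:Sybil, pen:Yara
Event 8 (give pen: Yara -> Ivan). State: mirror:Sybil, pen:Ivan
Event 9 (swap pen<->mirror: now pen:Sybil, mirror:Ivan). State: mirror:Ivan, pen:Sybil

Final state: mirror:Ivan, pen:Sybil
The pen is held by Sybil.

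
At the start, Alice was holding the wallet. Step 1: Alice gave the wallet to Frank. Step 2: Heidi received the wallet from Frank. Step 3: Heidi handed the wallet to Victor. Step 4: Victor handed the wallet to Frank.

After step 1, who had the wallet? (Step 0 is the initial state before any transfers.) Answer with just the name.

Tracking the wallet holder through step 1:
After step 0 (start): Alice
After step 1: Frank

At step 1, the holder is Frank.

Answer: Frank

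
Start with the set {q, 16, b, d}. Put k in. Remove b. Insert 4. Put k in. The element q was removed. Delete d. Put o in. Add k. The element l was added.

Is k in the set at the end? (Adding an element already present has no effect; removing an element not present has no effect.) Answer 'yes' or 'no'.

Answer: yes

Derivation:
Tracking the set through each operation:
Start: {16, b, d, q}
Event 1 (add k): added. Set: {16, b, d, k, q}
Event 2 (remove b): removed. Set: {16, d, k, q}
Event 3 (add 4): added. Set: {16, 4, d, k, q}
Event 4 (add k): already present, no change. Set: {16, 4, d, k, q}
Event 5 (remove q): removed. Set: {16, 4, d, k}
Event 6 (remove d): removed. Set: {16, 4, k}
Event 7 (add o): added. Set: {16, 4, k, o}
Event 8 (add k): already present, no change. Set: {16, 4, k, o}
Event 9 (add l): added. Set: {16, 4, k, l, o}

Final set: {16, 4, k, l, o} (size 5)
k is in the final set.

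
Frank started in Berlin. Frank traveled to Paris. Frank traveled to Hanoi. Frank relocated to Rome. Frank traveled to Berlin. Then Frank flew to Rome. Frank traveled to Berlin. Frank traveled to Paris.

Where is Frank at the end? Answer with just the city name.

Tracking Frank's location:
Start: Frank is in Berlin.
After move 1: Berlin -> Paris. Frank is in Paris.
After move 2: Paris -> Hanoi. Frank is in Hanoi.
After move 3: Hanoi -> Rome. Frank is in Rome.
After move 4: Rome -> Berlin. Frank is in Berlin.
After move 5: Berlin -> Rome. Frank is in Rome.
After move 6: Rome -> Berlin. Frank is in Berlin.
After move 7: Berlin -> Paris. Frank is in Paris.

Answer: Paris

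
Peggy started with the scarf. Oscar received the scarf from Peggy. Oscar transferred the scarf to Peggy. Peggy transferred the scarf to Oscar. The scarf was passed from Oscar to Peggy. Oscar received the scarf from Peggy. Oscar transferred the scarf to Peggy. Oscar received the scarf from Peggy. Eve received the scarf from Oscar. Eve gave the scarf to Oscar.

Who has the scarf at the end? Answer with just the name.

Tracking the scarf through each event:
Start: Peggy has the scarf.
After event 1: Oscar has the scarf.
After event 2: Peggy has the scarf.
After event 3: Oscar has the scarf.
After event 4: Peggy has the scarf.
After event 5: Oscar has the scarf.
After event 6: Peggy has the scarf.
After event 7: Oscar has the scarf.
After event 8: Eve has the scarf.
After event 9: Oscar has the scarf.

Answer: Oscar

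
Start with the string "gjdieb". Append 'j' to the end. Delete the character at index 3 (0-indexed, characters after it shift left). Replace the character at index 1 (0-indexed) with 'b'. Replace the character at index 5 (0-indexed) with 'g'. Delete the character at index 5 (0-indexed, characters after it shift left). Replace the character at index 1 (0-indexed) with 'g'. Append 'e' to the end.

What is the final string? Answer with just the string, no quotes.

Applying each edit step by step:
Start: "gjdieb"
Op 1 (append 'j'): "gjdieb" -> "gjdiebj"
Op 2 (delete idx 3 = 'i'): "gjdiebj" -> "gjdebj"
Op 3 (replace idx 1: 'j' -> 'b'): "gjdebj" -> "gbdebj"
Op 4 (replace idx 5: 'j' -> 'g'): "gbdebj" -> "gbdebg"
Op 5 (delete idx 5 = 'g'): "gbdebg" -> "gbdeb"
Op 6 (replace idx 1: 'b' -> 'g'): "gbdeb" -> "ggdeb"
Op 7 (append 'e'): "ggdeb" -> "ggdebe"

Answer: ggdebe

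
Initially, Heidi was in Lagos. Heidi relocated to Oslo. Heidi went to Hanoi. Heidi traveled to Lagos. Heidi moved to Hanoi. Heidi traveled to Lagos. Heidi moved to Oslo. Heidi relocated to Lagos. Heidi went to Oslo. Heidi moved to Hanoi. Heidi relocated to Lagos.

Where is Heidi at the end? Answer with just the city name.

Answer: Lagos

Derivation:
Tracking Heidi's location:
Start: Heidi is in Lagos.
After move 1: Lagos -> Oslo. Heidi is in Oslo.
After move 2: Oslo -> Hanoi. Heidi is in Hanoi.
After move 3: Hanoi -> Lagos. Heidi is in Lagos.
After move 4: Lagos -> Hanoi. Heidi is in Hanoi.
After move 5: Hanoi -> Lagos. Heidi is in Lagos.
After move 6: Lagos -> Oslo. Heidi is in Oslo.
After move 7: Oslo -> Lagos. Heidi is in Lagos.
After move 8: Lagos -> Oslo. Heidi is in Oslo.
After move 9: Oslo -> Hanoi. Heidi is in Hanoi.
After move 10: Hanoi -> Lagos. Heidi is in Lagos.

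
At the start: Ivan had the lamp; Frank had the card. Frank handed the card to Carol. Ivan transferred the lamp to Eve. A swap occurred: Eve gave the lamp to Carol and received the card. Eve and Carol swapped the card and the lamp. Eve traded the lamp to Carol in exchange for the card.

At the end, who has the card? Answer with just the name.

Tracking all object holders:
Start: lamp:Ivan, card:Frank
Event 1 (give card: Frank -> Carol). State: lamp:Ivan, card:Carol
Event 2 (give lamp: Ivan -> Eve). State: lamp:Eve, card:Carol
Event 3 (swap lamp<->card: now lamp:Carol, card:Eve). State: lamp:Carol, card:Eve
Event 4 (swap card<->lamp: now card:Carol, lamp:Eve). State: lamp:Eve, card:Carol
Event 5 (swap lamp<->card: now lamp:Carol, card:Eve). State: lamp:Carol, card:Eve

Final state: lamp:Carol, card:Eve
The card is held by Eve.

Answer: Eve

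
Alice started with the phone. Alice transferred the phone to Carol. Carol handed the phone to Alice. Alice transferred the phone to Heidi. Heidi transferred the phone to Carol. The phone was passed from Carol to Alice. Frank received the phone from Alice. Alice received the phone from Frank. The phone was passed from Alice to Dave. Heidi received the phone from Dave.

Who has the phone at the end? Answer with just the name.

Tracking the phone through each event:
Start: Alice has the phone.
After event 1: Carol has the phone.
After event 2: Alice has the phone.
After event 3: Heidi has the phone.
After event 4: Carol has the phone.
After event 5: Alice has the phone.
After event 6: Frank has the phone.
After event 7: Alice has the phone.
After event 8: Dave has the phone.
After event 9: Heidi has the phone.

Answer: Heidi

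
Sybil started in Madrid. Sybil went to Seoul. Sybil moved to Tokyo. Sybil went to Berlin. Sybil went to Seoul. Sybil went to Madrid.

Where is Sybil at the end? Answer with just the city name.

Answer: Madrid

Derivation:
Tracking Sybil's location:
Start: Sybil is in Madrid.
After move 1: Madrid -> Seoul. Sybil is in Seoul.
After move 2: Seoul -> Tokyo. Sybil is in Tokyo.
After move 3: Tokyo -> Berlin. Sybil is in Berlin.
After move 4: Berlin -> Seoul. Sybil is in Seoul.
After move 5: Seoul -> Madrid. Sybil is in Madrid.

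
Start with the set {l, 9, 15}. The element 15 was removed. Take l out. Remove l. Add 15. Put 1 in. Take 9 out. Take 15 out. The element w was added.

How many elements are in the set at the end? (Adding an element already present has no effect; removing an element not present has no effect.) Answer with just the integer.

Answer: 2

Derivation:
Tracking the set through each operation:
Start: {15, 9, l}
Event 1 (remove 15): removed. Set: {9, l}
Event 2 (remove l): removed. Set: {9}
Event 3 (remove l): not present, no change. Set: {9}
Event 4 (add 15): added. Set: {15, 9}
Event 5 (add 1): added. Set: {1, 15, 9}
Event 6 (remove 9): removed. Set: {1, 15}
Event 7 (remove 15): removed. Set: {1}
Event 8 (add w): added. Set: {1, w}

Final set: {1, w} (size 2)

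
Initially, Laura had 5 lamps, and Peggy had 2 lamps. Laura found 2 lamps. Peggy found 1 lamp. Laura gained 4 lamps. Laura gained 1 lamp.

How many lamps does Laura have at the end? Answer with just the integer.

Tracking counts step by step:
Start: Laura=5, Peggy=2
Event 1 (Laura +2): Laura: 5 -> 7. State: Laura=7, Peggy=2
Event 2 (Peggy +1): Peggy: 2 -> 3. State: Laura=7, Peggy=3
Event 3 (Laura +4): Laura: 7 -> 11. State: Laura=11, Peggy=3
Event 4 (Laura +1): Laura: 11 -> 12. State: Laura=12, Peggy=3

Laura's final count: 12

Answer: 12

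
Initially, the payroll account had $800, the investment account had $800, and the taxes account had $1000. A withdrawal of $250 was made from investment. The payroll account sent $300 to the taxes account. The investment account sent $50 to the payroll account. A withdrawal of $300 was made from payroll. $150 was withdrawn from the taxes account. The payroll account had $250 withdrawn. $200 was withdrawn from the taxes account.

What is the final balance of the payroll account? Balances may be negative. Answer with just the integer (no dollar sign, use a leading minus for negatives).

Answer: 0

Derivation:
Tracking account balances step by step:
Start: payroll=800, investment=800, taxes=1000
Event 1 (withdraw 250 from investment): investment: 800 - 250 = 550. Balances: payroll=800, investment=550, taxes=1000
Event 2 (transfer 300 payroll -> taxes): payroll: 800 - 300 = 500, taxes: 1000 + 300 = 1300. Balances: payroll=500, investment=550, taxes=1300
Event 3 (transfer 50 investment -> payroll): investment: 550 - 50 = 500, payroll: 500 + 50 = 550. Balances: payroll=550, investment=500, taxes=1300
Event 4 (withdraw 300 from payroll): payroll: 550 - 300 = 250. Balances: payroll=250, investment=500, taxes=1300
Event 5 (withdraw 150 from taxes): taxes: 1300 - 150 = 1150. Balances: payroll=250, investment=500, taxes=1150
Event 6 (withdraw 250 from payroll): payroll: 250 - 250 = 0. Balances: payroll=0, investment=500, taxes=1150
Event 7 (withdraw 200 from taxes): taxes: 1150 - 200 = 950. Balances: payroll=0, investment=500, taxes=950

Final balance of payroll: 0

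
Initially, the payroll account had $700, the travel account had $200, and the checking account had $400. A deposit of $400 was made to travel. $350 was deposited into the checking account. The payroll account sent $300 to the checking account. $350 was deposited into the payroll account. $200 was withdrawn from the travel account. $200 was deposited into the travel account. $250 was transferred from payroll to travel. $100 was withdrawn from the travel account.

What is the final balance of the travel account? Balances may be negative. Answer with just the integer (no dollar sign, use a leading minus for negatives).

Tracking account balances step by step:
Start: payroll=700, travel=200, checking=400
Event 1 (deposit 400 to travel): travel: 200 + 400 = 600. Balances: payroll=700, travel=600, checking=400
Event 2 (deposit 350 to checking): checking: 400 + 350 = 750. Balances: payroll=700, travel=600, checking=750
Event 3 (transfer 300 payroll -> checking): payroll: 700 - 300 = 400, checking: 750 + 300 = 1050. Balances: payroll=400, travel=600, checking=1050
Event 4 (deposit 350 to payroll): payroll: 400 + 350 = 750. Balances: payroll=750, travel=600, checking=1050
Event 5 (withdraw 200 from travel): travel: 600 - 200 = 400. Balances: payroll=750, travel=400, checking=1050
Event 6 (deposit 200 to travel): travel: 400 + 200 = 600. Balances: payroll=750, travel=600, checking=1050
Event 7 (transfer 250 payroll -> travel): payroll: 750 - 250 = 500, travel: 600 + 250 = 850. Balances: payroll=500, travel=850, checking=1050
Event 8 (withdraw 100 from travel): travel: 850 - 100 = 750. Balances: payroll=500, travel=750, checking=1050

Final balance of travel: 750

Answer: 750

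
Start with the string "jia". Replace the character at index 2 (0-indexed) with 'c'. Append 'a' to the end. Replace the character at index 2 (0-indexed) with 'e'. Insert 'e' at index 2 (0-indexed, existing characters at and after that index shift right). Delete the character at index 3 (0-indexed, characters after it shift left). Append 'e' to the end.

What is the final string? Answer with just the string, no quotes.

Answer: jieae

Derivation:
Applying each edit step by step:
Start: "jia"
Op 1 (replace idx 2: 'a' -> 'c'): "jia" -> "jic"
Op 2 (append 'a'): "jic" -> "jica"
Op 3 (replace idx 2: 'c' -> 'e'): "jica" -> "jiea"
Op 4 (insert 'e' at idx 2): "jiea" -> "jieea"
Op 5 (delete idx 3 = 'e'): "jieea" -> "jiea"
Op 6 (append 'e'): "jiea" -> "jieae"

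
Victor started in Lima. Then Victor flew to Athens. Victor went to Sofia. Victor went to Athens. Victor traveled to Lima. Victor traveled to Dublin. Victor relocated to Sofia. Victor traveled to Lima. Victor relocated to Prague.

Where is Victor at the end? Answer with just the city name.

Tracking Victor's location:
Start: Victor is in Lima.
After move 1: Lima -> Athens. Victor is in Athens.
After move 2: Athens -> Sofia. Victor is in Sofia.
After move 3: Sofia -> Athens. Victor is in Athens.
After move 4: Athens -> Lima. Victor is in Lima.
After move 5: Lima -> Dublin. Victor is in Dublin.
After move 6: Dublin -> Sofia. Victor is in Sofia.
After move 7: Sofia -> Lima. Victor is in Lima.
After move 8: Lima -> Prague. Victor is in Prague.

Answer: Prague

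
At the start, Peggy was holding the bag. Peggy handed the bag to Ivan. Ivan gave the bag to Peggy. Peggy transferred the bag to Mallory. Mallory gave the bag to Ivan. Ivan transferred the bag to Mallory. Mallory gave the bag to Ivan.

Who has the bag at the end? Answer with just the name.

Answer: Ivan

Derivation:
Tracking the bag through each event:
Start: Peggy has the bag.
After event 1: Ivan has the bag.
After event 2: Peggy has the bag.
After event 3: Mallory has the bag.
After event 4: Ivan has the bag.
After event 5: Mallory has the bag.
After event 6: Ivan has the bag.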